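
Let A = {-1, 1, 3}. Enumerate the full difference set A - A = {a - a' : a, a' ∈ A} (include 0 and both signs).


A - A = {a - a' : a, a' ∈ A}.
Compute a - a' for each ordered pair (a, a'):
a = -1: -1--1=0, -1-1=-2, -1-3=-4
a = 1: 1--1=2, 1-1=0, 1-3=-2
a = 3: 3--1=4, 3-1=2, 3-3=0
Collecting distinct values (and noting 0 appears from a-a):
A - A = {-4, -2, 0, 2, 4}
|A - A| = 5

A - A = {-4, -2, 0, 2, 4}


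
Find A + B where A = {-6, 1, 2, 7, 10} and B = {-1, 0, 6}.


A + B = {a + b : a ∈ A, b ∈ B}.
Enumerate all |A|·|B| = 5·3 = 15 pairs (a, b) and collect distinct sums.
a = -6: -6+-1=-7, -6+0=-6, -6+6=0
a = 1: 1+-1=0, 1+0=1, 1+6=7
a = 2: 2+-1=1, 2+0=2, 2+6=8
a = 7: 7+-1=6, 7+0=7, 7+6=13
a = 10: 10+-1=9, 10+0=10, 10+6=16
Collecting distinct sums: A + B = {-7, -6, 0, 1, 2, 6, 7, 8, 9, 10, 13, 16}
|A + B| = 12

A + B = {-7, -6, 0, 1, 2, 6, 7, 8, 9, 10, 13, 16}


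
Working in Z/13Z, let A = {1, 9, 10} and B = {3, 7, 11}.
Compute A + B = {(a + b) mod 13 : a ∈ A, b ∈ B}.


Work in Z/13Z: reduce every sum a + b modulo 13.
Enumerate all 9 pairs:
a = 1: 1+3=4, 1+7=8, 1+11=12
a = 9: 9+3=12, 9+7=3, 9+11=7
a = 10: 10+3=0, 10+7=4, 10+11=8
Distinct residues collected: {0, 3, 4, 7, 8, 12}
|A + B| = 6 (out of 13 total residues).

A + B = {0, 3, 4, 7, 8, 12}


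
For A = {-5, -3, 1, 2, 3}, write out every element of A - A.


A - A = {a - a' : a, a' ∈ A}.
Compute a - a' for each ordered pair (a, a'):
a = -5: -5--5=0, -5--3=-2, -5-1=-6, -5-2=-7, -5-3=-8
a = -3: -3--5=2, -3--3=0, -3-1=-4, -3-2=-5, -3-3=-6
a = 1: 1--5=6, 1--3=4, 1-1=0, 1-2=-1, 1-3=-2
a = 2: 2--5=7, 2--3=5, 2-1=1, 2-2=0, 2-3=-1
a = 3: 3--5=8, 3--3=6, 3-1=2, 3-2=1, 3-3=0
Collecting distinct values (and noting 0 appears from a-a):
A - A = {-8, -7, -6, -5, -4, -2, -1, 0, 1, 2, 4, 5, 6, 7, 8}
|A - A| = 15

A - A = {-8, -7, -6, -5, -4, -2, -1, 0, 1, 2, 4, 5, 6, 7, 8}


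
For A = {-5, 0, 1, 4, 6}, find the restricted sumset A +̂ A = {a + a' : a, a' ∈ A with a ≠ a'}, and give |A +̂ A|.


Restricted sumset: A +̂ A = {a + a' : a ∈ A, a' ∈ A, a ≠ a'}.
Equivalently, take A + A and drop any sum 2a that is achievable ONLY as a + a for a ∈ A (i.e. sums representable only with equal summands).
Enumerate pairs (a, a') with a < a' (symmetric, so each unordered pair gives one sum; this covers all a ≠ a'):
  -5 + 0 = -5
  -5 + 1 = -4
  -5 + 4 = -1
  -5 + 6 = 1
  0 + 1 = 1
  0 + 4 = 4
  0 + 6 = 6
  1 + 4 = 5
  1 + 6 = 7
  4 + 6 = 10
Collected distinct sums: {-5, -4, -1, 1, 4, 5, 6, 7, 10}
|A +̂ A| = 9
(Reference bound: |A +̂ A| ≥ 2|A| - 3 for |A| ≥ 2, with |A| = 5 giving ≥ 7.)

|A +̂ A| = 9


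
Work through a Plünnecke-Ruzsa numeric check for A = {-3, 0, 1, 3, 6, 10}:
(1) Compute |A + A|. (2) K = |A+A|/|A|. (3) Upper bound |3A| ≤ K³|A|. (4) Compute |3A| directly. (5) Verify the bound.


|A| = 6.
Step 1: Compute A + A by enumerating all 36 pairs.
A + A = {-6, -3, -2, 0, 1, 2, 3, 4, 6, 7, 9, 10, 11, 12, 13, 16, 20}, so |A + A| = 17.
Step 2: Doubling constant K = |A + A|/|A| = 17/6 = 17/6 ≈ 2.8333.
Step 3: Plünnecke-Ruzsa gives |3A| ≤ K³·|A| = (2.8333)³ · 6 ≈ 136.4722.
Step 4: Compute 3A = A + A + A directly by enumerating all triples (a,b,c) ∈ A³; |3A| = 32.
Step 5: Check 32 ≤ 136.4722? Yes ✓.

K = 17/6, Plünnecke-Ruzsa bound K³|A| ≈ 136.4722, |3A| = 32, inequality holds.


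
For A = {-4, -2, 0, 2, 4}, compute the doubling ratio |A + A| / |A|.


|A| = 5.
Compute A + A by enumerating all 25 pairs.
A + A = {-8, -6, -4, -2, 0, 2, 4, 6, 8}, so |A + A| = 9.
K = |A + A| / |A| = 9/5 (already in lowest terms) ≈ 1.8000.
Reference: AP of size 5 gives K = 9/5 ≈ 1.8000; a fully generic set of size 5 gives K ≈ 3.0000.

|A| = 5, |A + A| = 9, K = 9/5.


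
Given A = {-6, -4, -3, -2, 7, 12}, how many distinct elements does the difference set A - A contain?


A - A = {a - a' : a, a' ∈ A}; |A| = 6.
Bounds: 2|A|-1 ≤ |A - A| ≤ |A|² - |A| + 1, i.e. 11 ≤ |A - A| ≤ 31.
Note: 0 ∈ A - A always (from a - a). The set is symmetric: if d ∈ A - A then -d ∈ A - A.
Enumerate nonzero differences d = a - a' with a > a' (then include -d):
Positive differences: {1, 2, 3, 4, 5, 9, 10, 11, 13, 14, 15, 16, 18}
Full difference set: {0} ∪ (positive diffs) ∪ (negative diffs).
|A - A| = 1 + 2·13 = 27 (matches direct enumeration: 27).

|A - A| = 27


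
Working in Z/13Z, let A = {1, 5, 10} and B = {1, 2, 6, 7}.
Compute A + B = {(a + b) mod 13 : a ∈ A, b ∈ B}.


Work in Z/13Z: reduce every sum a + b modulo 13.
Enumerate all 12 pairs:
a = 1: 1+1=2, 1+2=3, 1+6=7, 1+7=8
a = 5: 5+1=6, 5+2=7, 5+6=11, 5+7=12
a = 10: 10+1=11, 10+2=12, 10+6=3, 10+7=4
Distinct residues collected: {2, 3, 4, 6, 7, 8, 11, 12}
|A + B| = 8 (out of 13 total residues).

A + B = {2, 3, 4, 6, 7, 8, 11, 12}


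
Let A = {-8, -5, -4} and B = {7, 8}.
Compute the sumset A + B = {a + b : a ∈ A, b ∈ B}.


A + B = {a + b : a ∈ A, b ∈ B}.
Enumerate all |A|·|B| = 3·2 = 6 pairs (a, b) and collect distinct sums.
a = -8: -8+7=-1, -8+8=0
a = -5: -5+7=2, -5+8=3
a = -4: -4+7=3, -4+8=4
Collecting distinct sums: A + B = {-1, 0, 2, 3, 4}
|A + B| = 5

A + B = {-1, 0, 2, 3, 4}


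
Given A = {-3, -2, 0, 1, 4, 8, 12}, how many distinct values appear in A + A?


A + A = {a + a' : a, a' ∈ A}; |A| = 7.
General bounds: 2|A| - 1 ≤ |A + A| ≤ |A|(|A|+1)/2, i.e. 13 ≤ |A + A| ≤ 28.
Lower bound 2|A|-1 is attained iff A is an arithmetic progression.
Enumerate sums a + a' for a ≤ a' (symmetric, so this suffices):
a = -3: -3+-3=-6, -3+-2=-5, -3+0=-3, -3+1=-2, -3+4=1, -3+8=5, -3+12=9
a = -2: -2+-2=-4, -2+0=-2, -2+1=-1, -2+4=2, -2+8=6, -2+12=10
a = 0: 0+0=0, 0+1=1, 0+4=4, 0+8=8, 0+12=12
a = 1: 1+1=2, 1+4=5, 1+8=9, 1+12=13
a = 4: 4+4=8, 4+8=12, 4+12=16
a = 8: 8+8=16, 8+12=20
a = 12: 12+12=24
Distinct sums: {-6, -5, -4, -3, -2, -1, 0, 1, 2, 4, 5, 6, 8, 9, 10, 12, 13, 16, 20, 24}
|A + A| = 20

|A + A| = 20


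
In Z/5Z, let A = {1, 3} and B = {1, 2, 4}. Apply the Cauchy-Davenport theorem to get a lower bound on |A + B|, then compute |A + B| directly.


Cauchy-Davenport: |A + B| ≥ min(p, |A| + |B| - 1) for A, B nonempty in Z/pZ.
|A| = 2, |B| = 3, p = 5.
CD lower bound = min(5, 2 + 3 - 1) = min(5, 4) = 4.
Compute A + B mod 5 directly:
a = 1: 1+1=2, 1+2=3, 1+4=0
a = 3: 3+1=4, 3+2=0, 3+4=2
A + B = {0, 2, 3, 4}, so |A + B| = 4.
Verify: 4 ≥ 4? Yes ✓.

CD lower bound = 4, actual |A + B| = 4.


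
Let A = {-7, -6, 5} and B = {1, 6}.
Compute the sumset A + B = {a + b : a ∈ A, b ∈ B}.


A + B = {a + b : a ∈ A, b ∈ B}.
Enumerate all |A|·|B| = 3·2 = 6 pairs (a, b) and collect distinct sums.
a = -7: -7+1=-6, -7+6=-1
a = -6: -6+1=-5, -6+6=0
a = 5: 5+1=6, 5+6=11
Collecting distinct sums: A + B = {-6, -5, -1, 0, 6, 11}
|A + B| = 6

A + B = {-6, -5, -1, 0, 6, 11}


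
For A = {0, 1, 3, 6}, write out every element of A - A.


A - A = {a - a' : a, a' ∈ A}.
Compute a - a' for each ordered pair (a, a'):
a = 0: 0-0=0, 0-1=-1, 0-3=-3, 0-6=-6
a = 1: 1-0=1, 1-1=0, 1-3=-2, 1-6=-5
a = 3: 3-0=3, 3-1=2, 3-3=0, 3-6=-3
a = 6: 6-0=6, 6-1=5, 6-3=3, 6-6=0
Collecting distinct values (and noting 0 appears from a-a):
A - A = {-6, -5, -3, -2, -1, 0, 1, 2, 3, 5, 6}
|A - A| = 11

A - A = {-6, -5, -3, -2, -1, 0, 1, 2, 3, 5, 6}


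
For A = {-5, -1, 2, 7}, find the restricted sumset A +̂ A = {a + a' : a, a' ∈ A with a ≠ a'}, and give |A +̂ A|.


Restricted sumset: A +̂ A = {a + a' : a ∈ A, a' ∈ A, a ≠ a'}.
Equivalently, take A + A and drop any sum 2a that is achievable ONLY as a + a for a ∈ A (i.e. sums representable only with equal summands).
Enumerate pairs (a, a') with a < a' (symmetric, so each unordered pair gives one sum; this covers all a ≠ a'):
  -5 + -1 = -6
  -5 + 2 = -3
  -5 + 7 = 2
  -1 + 2 = 1
  -1 + 7 = 6
  2 + 7 = 9
Collected distinct sums: {-6, -3, 1, 2, 6, 9}
|A +̂ A| = 6
(Reference bound: |A +̂ A| ≥ 2|A| - 3 for |A| ≥ 2, with |A| = 4 giving ≥ 5.)

|A +̂ A| = 6


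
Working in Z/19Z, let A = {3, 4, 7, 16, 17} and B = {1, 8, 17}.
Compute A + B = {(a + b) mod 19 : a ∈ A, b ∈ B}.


Work in Z/19Z: reduce every sum a + b modulo 19.
Enumerate all 15 pairs:
a = 3: 3+1=4, 3+8=11, 3+17=1
a = 4: 4+1=5, 4+8=12, 4+17=2
a = 7: 7+1=8, 7+8=15, 7+17=5
a = 16: 16+1=17, 16+8=5, 16+17=14
a = 17: 17+1=18, 17+8=6, 17+17=15
Distinct residues collected: {1, 2, 4, 5, 6, 8, 11, 12, 14, 15, 17, 18}
|A + B| = 12 (out of 19 total residues).

A + B = {1, 2, 4, 5, 6, 8, 11, 12, 14, 15, 17, 18}


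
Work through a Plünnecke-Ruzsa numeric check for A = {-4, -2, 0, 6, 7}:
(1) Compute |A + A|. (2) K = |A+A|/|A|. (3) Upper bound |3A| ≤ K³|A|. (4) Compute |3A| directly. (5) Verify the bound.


|A| = 5.
Step 1: Compute A + A by enumerating all 25 pairs.
A + A = {-8, -6, -4, -2, 0, 2, 3, 4, 5, 6, 7, 12, 13, 14}, so |A + A| = 14.
Step 2: Doubling constant K = |A + A|/|A| = 14/5 = 14/5 ≈ 2.8000.
Step 3: Plünnecke-Ruzsa gives |3A| ≤ K³·|A| = (2.8000)³ · 5 ≈ 109.7600.
Step 4: Compute 3A = A + A + A directly by enumerating all triples (a,b,c) ∈ A³; |3A| = 26.
Step 5: Check 26 ≤ 109.7600? Yes ✓.

K = 14/5, Plünnecke-Ruzsa bound K³|A| ≈ 109.7600, |3A| = 26, inequality holds.


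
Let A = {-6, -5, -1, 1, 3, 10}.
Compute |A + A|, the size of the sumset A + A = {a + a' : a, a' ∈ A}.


A + A = {a + a' : a, a' ∈ A}; |A| = 6.
General bounds: 2|A| - 1 ≤ |A + A| ≤ |A|(|A|+1)/2, i.e. 11 ≤ |A + A| ≤ 21.
Lower bound 2|A|-1 is attained iff A is an arithmetic progression.
Enumerate sums a + a' for a ≤ a' (symmetric, so this suffices):
a = -6: -6+-6=-12, -6+-5=-11, -6+-1=-7, -6+1=-5, -6+3=-3, -6+10=4
a = -5: -5+-5=-10, -5+-1=-6, -5+1=-4, -5+3=-2, -5+10=5
a = -1: -1+-1=-2, -1+1=0, -1+3=2, -1+10=9
a = 1: 1+1=2, 1+3=4, 1+10=11
a = 3: 3+3=6, 3+10=13
a = 10: 10+10=20
Distinct sums: {-12, -11, -10, -7, -6, -5, -4, -3, -2, 0, 2, 4, 5, 6, 9, 11, 13, 20}
|A + A| = 18

|A + A| = 18


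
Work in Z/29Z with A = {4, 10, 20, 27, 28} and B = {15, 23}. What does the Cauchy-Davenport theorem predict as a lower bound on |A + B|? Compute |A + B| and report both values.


Cauchy-Davenport: |A + B| ≥ min(p, |A| + |B| - 1) for A, B nonempty in Z/pZ.
|A| = 5, |B| = 2, p = 29.
CD lower bound = min(29, 5 + 2 - 1) = min(29, 6) = 6.
Compute A + B mod 29 directly:
a = 4: 4+15=19, 4+23=27
a = 10: 10+15=25, 10+23=4
a = 20: 20+15=6, 20+23=14
a = 27: 27+15=13, 27+23=21
a = 28: 28+15=14, 28+23=22
A + B = {4, 6, 13, 14, 19, 21, 22, 25, 27}, so |A + B| = 9.
Verify: 9 ≥ 6? Yes ✓.

CD lower bound = 6, actual |A + B| = 9.


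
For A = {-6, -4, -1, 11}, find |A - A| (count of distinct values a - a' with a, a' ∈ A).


A - A = {a - a' : a, a' ∈ A}; |A| = 4.
Bounds: 2|A|-1 ≤ |A - A| ≤ |A|² - |A| + 1, i.e. 7 ≤ |A - A| ≤ 13.
Note: 0 ∈ A - A always (from a - a). The set is symmetric: if d ∈ A - A then -d ∈ A - A.
Enumerate nonzero differences d = a - a' with a > a' (then include -d):
Positive differences: {2, 3, 5, 12, 15, 17}
Full difference set: {0} ∪ (positive diffs) ∪ (negative diffs).
|A - A| = 1 + 2·6 = 13 (matches direct enumeration: 13).

|A - A| = 13


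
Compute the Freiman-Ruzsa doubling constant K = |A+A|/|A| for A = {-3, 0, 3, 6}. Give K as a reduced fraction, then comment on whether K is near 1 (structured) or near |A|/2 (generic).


|A| = 4.
Compute A + A by enumerating all 16 pairs.
A + A = {-6, -3, 0, 3, 6, 9, 12}, so |A + A| = 7.
K = |A + A| / |A| = 7/4 (already in lowest terms) ≈ 1.7500.
Reference: AP of size 4 gives K = 7/4 ≈ 1.7500; a fully generic set of size 4 gives K ≈ 2.5000.

|A| = 4, |A + A| = 7, K = 7/4.


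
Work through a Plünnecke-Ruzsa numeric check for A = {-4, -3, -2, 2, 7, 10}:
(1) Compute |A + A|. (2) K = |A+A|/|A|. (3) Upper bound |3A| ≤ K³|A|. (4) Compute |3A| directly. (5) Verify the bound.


|A| = 6.
Step 1: Compute A + A by enumerating all 36 pairs.
A + A = {-8, -7, -6, -5, -4, -2, -1, 0, 3, 4, 5, 6, 7, 8, 9, 12, 14, 17, 20}, so |A + A| = 19.
Step 2: Doubling constant K = |A + A|/|A| = 19/6 = 19/6 ≈ 3.1667.
Step 3: Plünnecke-Ruzsa gives |3A| ≤ K³·|A| = (3.1667)³ · 6 ≈ 190.5278.
Step 4: Compute 3A = A + A + A directly by enumerating all triples (a,b,c) ∈ A³; |3A| = 37.
Step 5: Check 37 ≤ 190.5278? Yes ✓.

K = 19/6, Plünnecke-Ruzsa bound K³|A| ≈ 190.5278, |3A| = 37, inequality holds.


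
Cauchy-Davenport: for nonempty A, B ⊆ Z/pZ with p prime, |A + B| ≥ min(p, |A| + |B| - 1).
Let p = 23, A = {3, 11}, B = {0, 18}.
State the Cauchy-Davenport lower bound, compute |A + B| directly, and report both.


Cauchy-Davenport: |A + B| ≥ min(p, |A| + |B| - 1) for A, B nonempty in Z/pZ.
|A| = 2, |B| = 2, p = 23.
CD lower bound = min(23, 2 + 2 - 1) = min(23, 3) = 3.
Compute A + B mod 23 directly:
a = 3: 3+0=3, 3+18=21
a = 11: 11+0=11, 11+18=6
A + B = {3, 6, 11, 21}, so |A + B| = 4.
Verify: 4 ≥ 3? Yes ✓.

CD lower bound = 3, actual |A + B| = 4.


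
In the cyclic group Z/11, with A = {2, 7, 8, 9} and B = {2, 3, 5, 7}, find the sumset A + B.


Work in Z/11Z: reduce every sum a + b modulo 11.
Enumerate all 16 pairs:
a = 2: 2+2=4, 2+3=5, 2+5=7, 2+7=9
a = 7: 7+2=9, 7+3=10, 7+5=1, 7+7=3
a = 8: 8+2=10, 8+3=0, 8+5=2, 8+7=4
a = 9: 9+2=0, 9+3=1, 9+5=3, 9+7=5
Distinct residues collected: {0, 1, 2, 3, 4, 5, 7, 9, 10}
|A + B| = 9 (out of 11 total residues).

A + B = {0, 1, 2, 3, 4, 5, 7, 9, 10}


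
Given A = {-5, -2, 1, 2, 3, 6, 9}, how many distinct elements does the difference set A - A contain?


A - A = {a - a' : a, a' ∈ A}; |A| = 7.
Bounds: 2|A|-1 ≤ |A - A| ≤ |A|² - |A| + 1, i.e. 13 ≤ |A - A| ≤ 43.
Note: 0 ∈ A - A always (from a - a). The set is symmetric: if d ∈ A - A then -d ∈ A - A.
Enumerate nonzero differences d = a - a' with a > a' (then include -d):
Positive differences: {1, 2, 3, 4, 5, 6, 7, 8, 11, 14}
Full difference set: {0} ∪ (positive diffs) ∪ (negative diffs).
|A - A| = 1 + 2·10 = 21 (matches direct enumeration: 21).

|A - A| = 21


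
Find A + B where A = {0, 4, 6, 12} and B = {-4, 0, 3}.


A + B = {a + b : a ∈ A, b ∈ B}.
Enumerate all |A|·|B| = 4·3 = 12 pairs (a, b) and collect distinct sums.
a = 0: 0+-4=-4, 0+0=0, 0+3=3
a = 4: 4+-4=0, 4+0=4, 4+3=7
a = 6: 6+-4=2, 6+0=6, 6+3=9
a = 12: 12+-4=8, 12+0=12, 12+3=15
Collecting distinct sums: A + B = {-4, 0, 2, 3, 4, 6, 7, 8, 9, 12, 15}
|A + B| = 11

A + B = {-4, 0, 2, 3, 4, 6, 7, 8, 9, 12, 15}


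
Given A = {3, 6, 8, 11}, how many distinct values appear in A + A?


A + A = {a + a' : a, a' ∈ A}; |A| = 4.
General bounds: 2|A| - 1 ≤ |A + A| ≤ |A|(|A|+1)/2, i.e. 7 ≤ |A + A| ≤ 10.
Lower bound 2|A|-1 is attained iff A is an arithmetic progression.
Enumerate sums a + a' for a ≤ a' (symmetric, so this suffices):
a = 3: 3+3=6, 3+6=9, 3+8=11, 3+11=14
a = 6: 6+6=12, 6+8=14, 6+11=17
a = 8: 8+8=16, 8+11=19
a = 11: 11+11=22
Distinct sums: {6, 9, 11, 12, 14, 16, 17, 19, 22}
|A + A| = 9

|A + A| = 9


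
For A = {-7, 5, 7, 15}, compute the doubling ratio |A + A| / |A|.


|A| = 4.
Compute A + A by enumerating all 16 pairs.
A + A = {-14, -2, 0, 8, 10, 12, 14, 20, 22, 30}, so |A + A| = 10.
K = |A + A| / |A| = 10/4 = 5/2 ≈ 2.5000.
Reference: AP of size 4 gives K = 7/4 ≈ 1.7500; a fully generic set of size 4 gives K ≈ 2.5000.

|A| = 4, |A + A| = 10, K = 10/4 = 5/2.


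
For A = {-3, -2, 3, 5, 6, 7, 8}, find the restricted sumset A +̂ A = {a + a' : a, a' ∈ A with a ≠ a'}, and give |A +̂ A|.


Restricted sumset: A +̂ A = {a + a' : a ∈ A, a' ∈ A, a ≠ a'}.
Equivalently, take A + A and drop any sum 2a that is achievable ONLY as a + a for a ∈ A (i.e. sums representable only with equal summands).
Enumerate pairs (a, a') with a < a' (symmetric, so each unordered pair gives one sum; this covers all a ≠ a'):
  -3 + -2 = -5
  -3 + 3 = 0
  -3 + 5 = 2
  -3 + 6 = 3
  -3 + 7 = 4
  -3 + 8 = 5
  -2 + 3 = 1
  -2 + 5 = 3
  -2 + 6 = 4
  -2 + 7 = 5
  -2 + 8 = 6
  3 + 5 = 8
  3 + 6 = 9
  3 + 7 = 10
  3 + 8 = 11
  5 + 6 = 11
  5 + 7 = 12
  5 + 8 = 13
  6 + 7 = 13
  6 + 8 = 14
  7 + 8 = 15
Collected distinct sums: {-5, 0, 1, 2, 3, 4, 5, 6, 8, 9, 10, 11, 12, 13, 14, 15}
|A +̂ A| = 16
(Reference bound: |A +̂ A| ≥ 2|A| - 3 for |A| ≥ 2, with |A| = 7 giving ≥ 11.)

|A +̂ A| = 16


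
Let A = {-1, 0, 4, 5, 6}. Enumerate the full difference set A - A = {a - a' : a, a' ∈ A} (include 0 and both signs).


A - A = {a - a' : a, a' ∈ A}.
Compute a - a' for each ordered pair (a, a'):
a = -1: -1--1=0, -1-0=-1, -1-4=-5, -1-5=-6, -1-6=-7
a = 0: 0--1=1, 0-0=0, 0-4=-4, 0-5=-5, 0-6=-6
a = 4: 4--1=5, 4-0=4, 4-4=0, 4-5=-1, 4-6=-2
a = 5: 5--1=6, 5-0=5, 5-4=1, 5-5=0, 5-6=-1
a = 6: 6--1=7, 6-0=6, 6-4=2, 6-5=1, 6-6=0
Collecting distinct values (and noting 0 appears from a-a):
A - A = {-7, -6, -5, -4, -2, -1, 0, 1, 2, 4, 5, 6, 7}
|A - A| = 13

A - A = {-7, -6, -5, -4, -2, -1, 0, 1, 2, 4, 5, 6, 7}


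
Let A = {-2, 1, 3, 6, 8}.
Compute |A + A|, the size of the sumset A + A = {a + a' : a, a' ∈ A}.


A + A = {a + a' : a, a' ∈ A}; |A| = 5.
General bounds: 2|A| - 1 ≤ |A + A| ≤ |A|(|A|+1)/2, i.e. 9 ≤ |A + A| ≤ 15.
Lower bound 2|A|-1 is attained iff A is an arithmetic progression.
Enumerate sums a + a' for a ≤ a' (symmetric, so this suffices):
a = -2: -2+-2=-4, -2+1=-1, -2+3=1, -2+6=4, -2+8=6
a = 1: 1+1=2, 1+3=4, 1+6=7, 1+8=9
a = 3: 3+3=6, 3+6=9, 3+8=11
a = 6: 6+6=12, 6+8=14
a = 8: 8+8=16
Distinct sums: {-4, -1, 1, 2, 4, 6, 7, 9, 11, 12, 14, 16}
|A + A| = 12

|A + A| = 12


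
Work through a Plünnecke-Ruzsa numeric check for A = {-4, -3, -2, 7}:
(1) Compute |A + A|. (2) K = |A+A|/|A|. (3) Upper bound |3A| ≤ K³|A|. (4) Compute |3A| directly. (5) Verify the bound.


|A| = 4.
Step 1: Compute A + A by enumerating all 16 pairs.
A + A = {-8, -7, -6, -5, -4, 3, 4, 5, 14}, so |A + A| = 9.
Step 2: Doubling constant K = |A + A|/|A| = 9/4 = 9/4 ≈ 2.2500.
Step 3: Plünnecke-Ruzsa gives |3A| ≤ K³·|A| = (2.2500)³ · 4 ≈ 45.5625.
Step 4: Compute 3A = A + A + A directly by enumerating all triples (a,b,c) ∈ A³; |3A| = 16.
Step 5: Check 16 ≤ 45.5625? Yes ✓.

K = 9/4, Plünnecke-Ruzsa bound K³|A| ≈ 45.5625, |3A| = 16, inequality holds.


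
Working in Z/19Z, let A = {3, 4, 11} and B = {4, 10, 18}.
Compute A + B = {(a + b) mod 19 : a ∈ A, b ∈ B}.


Work in Z/19Z: reduce every sum a + b modulo 19.
Enumerate all 9 pairs:
a = 3: 3+4=7, 3+10=13, 3+18=2
a = 4: 4+4=8, 4+10=14, 4+18=3
a = 11: 11+4=15, 11+10=2, 11+18=10
Distinct residues collected: {2, 3, 7, 8, 10, 13, 14, 15}
|A + B| = 8 (out of 19 total residues).

A + B = {2, 3, 7, 8, 10, 13, 14, 15}


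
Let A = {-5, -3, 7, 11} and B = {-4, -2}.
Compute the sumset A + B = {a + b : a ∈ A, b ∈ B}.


A + B = {a + b : a ∈ A, b ∈ B}.
Enumerate all |A|·|B| = 4·2 = 8 pairs (a, b) and collect distinct sums.
a = -5: -5+-4=-9, -5+-2=-7
a = -3: -3+-4=-7, -3+-2=-5
a = 7: 7+-4=3, 7+-2=5
a = 11: 11+-4=7, 11+-2=9
Collecting distinct sums: A + B = {-9, -7, -5, 3, 5, 7, 9}
|A + B| = 7

A + B = {-9, -7, -5, 3, 5, 7, 9}


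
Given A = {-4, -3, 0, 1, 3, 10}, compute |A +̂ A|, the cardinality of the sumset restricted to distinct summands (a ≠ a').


Restricted sumset: A +̂ A = {a + a' : a ∈ A, a' ∈ A, a ≠ a'}.
Equivalently, take A + A and drop any sum 2a that is achievable ONLY as a + a for a ∈ A (i.e. sums representable only with equal summands).
Enumerate pairs (a, a') with a < a' (symmetric, so each unordered pair gives one sum; this covers all a ≠ a'):
  -4 + -3 = -7
  -4 + 0 = -4
  -4 + 1 = -3
  -4 + 3 = -1
  -4 + 10 = 6
  -3 + 0 = -3
  -3 + 1 = -2
  -3 + 3 = 0
  -3 + 10 = 7
  0 + 1 = 1
  0 + 3 = 3
  0 + 10 = 10
  1 + 3 = 4
  1 + 10 = 11
  3 + 10 = 13
Collected distinct sums: {-7, -4, -3, -2, -1, 0, 1, 3, 4, 6, 7, 10, 11, 13}
|A +̂ A| = 14
(Reference bound: |A +̂ A| ≥ 2|A| - 3 for |A| ≥ 2, with |A| = 6 giving ≥ 9.)

|A +̂ A| = 14


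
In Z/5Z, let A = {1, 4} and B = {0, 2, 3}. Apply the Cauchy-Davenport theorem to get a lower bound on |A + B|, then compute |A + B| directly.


Cauchy-Davenport: |A + B| ≥ min(p, |A| + |B| - 1) for A, B nonempty in Z/pZ.
|A| = 2, |B| = 3, p = 5.
CD lower bound = min(5, 2 + 3 - 1) = min(5, 4) = 4.
Compute A + B mod 5 directly:
a = 1: 1+0=1, 1+2=3, 1+3=4
a = 4: 4+0=4, 4+2=1, 4+3=2
A + B = {1, 2, 3, 4}, so |A + B| = 4.
Verify: 4 ≥ 4? Yes ✓.

CD lower bound = 4, actual |A + B| = 4.


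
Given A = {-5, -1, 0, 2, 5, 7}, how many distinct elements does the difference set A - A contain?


A - A = {a - a' : a, a' ∈ A}; |A| = 6.
Bounds: 2|A|-1 ≤ |A - A| ≤ |A|² - |A| + 1, i.e. 11 ≤ |A - A| ≤ 31.
Note: 0 ∈ A - A always (from a - a). The set is symmetric: if d ∈ A - A then -d ∈ A - A.
Enumerate nonzero differences d = a - a' with a > a' (then include -d):
Positive differences: {1, 2, 3, 4, 5, 6, 7, 8, 10, 12}
Full difference set: {0} ∪ (positive diffs) ∪ (negative diffs).
|A - A| = 1 + 2·10 = 21 (matches direct enumeration: 21).

|A - A| = 21


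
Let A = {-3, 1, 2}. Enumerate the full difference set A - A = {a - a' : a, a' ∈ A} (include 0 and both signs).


A - A = {a - a' : a, a' ∈ A}.
Compute a - a' for each ordered pair (a, a'):
a = -3: -3--3=0, -3-1=-4, -3-2=-5
a = 1: 1--3=4, 1-1=0, 1-2=-1
a = 2: 2--3=5, 2-1=1, 2-2=0
Collecting distinct values (and noting 0 appears from a-a):
A - A = {-5, -4, -1, 0, 1, 4, 5}
|A - A| = 7

A - A = {-5, -4, -1, 0, 1, 4, 5}


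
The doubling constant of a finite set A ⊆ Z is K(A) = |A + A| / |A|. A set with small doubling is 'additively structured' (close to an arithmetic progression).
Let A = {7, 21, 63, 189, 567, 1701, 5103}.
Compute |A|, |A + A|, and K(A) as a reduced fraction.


|A| = 7.
Compute A + A by enumerating all 49 pairs.
A + A = {14, 28, 42, 70, 84, 126, 196, 210, 252, 378, 574, 588, 630, 756, 1134, 1708, 1722, 1764, 1890, 2268, 3402, 5110, 5124, 5166, 5292, 5670, 6804, 10206}, so |A + A| = 28.
K = |A + A| / |A| = 28/7 = 4/1 ≈ 4.0000.
Reference: AP of size 7 gives K = 13/7 ≈ 1.8571; a fully generic set of size 7 gives K ≈ 4.0000.

|A| = 7, |A + A| = 28, K = 28/7 = 4/1.


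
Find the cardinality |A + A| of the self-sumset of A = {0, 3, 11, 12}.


A + A = {a + a' : a, a' ∈ A}; |A| = 4.
General bounds: 2|A| - 1 ≤ |A + A| ≤ |A|(|A|+1)/2, i.e. 7 ≤ |A + A| ≤ 10.
Lower bound 2|A|-1 is attained iff A is an arithmetic progression.
Enumerate sums a + a' for a ≤ a' (symmetric, so this suffices):
a = 0: 0+0=0, 0+3=3, 0+11=11, 0+12=12
a = 3: 3+3=6, 3+11=14, 3+12=15
a = 11: 11+11=22, 11+12=23
a = 12: 12+12=24
Distinct sums: {0, 3, 6, 11, 12, 14, 15, 22, 23, 24}
|A + A| = 10

|A + A| = 10


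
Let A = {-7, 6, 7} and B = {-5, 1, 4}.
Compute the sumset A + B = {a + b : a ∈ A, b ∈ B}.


A + B = {a + b : a ∈ A, b ∈ B}.
Enumerate all |A|·|B| = 3·3 = 9 pairs (a, b) and collect distinct sums.
a = -7: -7+-5=-12, -7+1=-6, -7+4=-3
a = 6: 6+-5=1, 6+1=7, 6+4=10
a = 7: 7+-5=2, 7+1=8, 7+4=11
Collecting distinct sums: A + B = {-12, -6, -3, 1, 2, 7, 8, 10, 11}
|A + B| = 9

A + B = {-12, -6, -3, 1, 2, 7, 8, 10, 11}


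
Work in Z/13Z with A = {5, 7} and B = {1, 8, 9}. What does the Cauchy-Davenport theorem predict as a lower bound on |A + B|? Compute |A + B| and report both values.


Cauchy-Davenport: |A + B| ≥ min(p, |A| + |B| - 1) for A, B nonempty in Z/pZ.
|A| = 2, |B| = 3, p = 13.
CD lower bound = min(13, 2 + 3 - 1) = min(13, 4) = 4.
Compute A + B mod 13 directly:
a = 5: 5+1=6, 5+8=0, 5+9=1
a = 7: 7+1=8, 7+8=2, 7+9=3
A + B = {0, 1, 2, 3, 6, 8}, so |A + B| = 6.
Verify: 6 ≥ 4? Yes ✓.

CD lower bound = 4, actual |A + B| = 6.


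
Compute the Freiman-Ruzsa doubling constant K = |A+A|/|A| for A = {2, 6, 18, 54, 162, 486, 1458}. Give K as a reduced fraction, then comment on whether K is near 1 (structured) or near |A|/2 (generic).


|A| = 7.
Compute A + A by enumerating all 49 pairs.
A + A = {4, 8, 12, 20, 24, 36, 56, 60, 72, 108, 164, 168, 180, 216, 324, 488, 492, 504, 540, 648, 972, 1460, 1464, 1476, 1512, 1620, 1944, 2916}, so |A + A| = 28.
K = |A + A| / |A| = 28/7 = 4/1 ≈ 4.0000.
Reference: AP of size 7 gives K = 13/7 ≈ 1.8571; a fully generic set of size 7 gives K ≈ 4.0000.

|A| = 7, |A + A| = 28, K = 28/7 = 4/1.


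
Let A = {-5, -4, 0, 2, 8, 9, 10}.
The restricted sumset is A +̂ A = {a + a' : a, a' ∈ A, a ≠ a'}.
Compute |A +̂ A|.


Restricted sumset: A +̂ A = {a + a' : a ∈ A, a' ∈ A, a ≠ a'}.
Equivalently, take A + A and drop any sum 2a that is achievable ONLY as a + a for a ∈ A (i.e. sums representable only with equal summands).
Enumerate pairs (a, a') with a < a' (symmetric, so each unordered pair gives one sum; this covers all a ≠ a'):
  -5 + -4 = -9
  -5 + 0 = -5
  -5 + 2 = -3
  -5 + 8 = 3
  -5 + 9 = 4
  -5 + 10 = 5
  -4 + 0 = -4
  -4 + 2 = -2
  -4 + 8 = 4
  -4 + 9 = 5
  -4 + 10 = 6
  0 + 2 = 2
  0 + 8 = 8
  0 + 9 = 9
  0 + 10 = 10
  2 + 8 = 10
  2 + 9 = 11
  2 + 10 = 12
  8 + 9 = 17
  8 + 10 = 18
  9 + 10 = 19
Collected distinct sums: {-9, -5, -4, -3, -2, 2, 3, 4, 5, 6, 8, 9, 10, 11, 12, 17, 18, 19}
|A +̂ A| = 18
(Reference bound: |A +̂ A| ≥ 2|A| - 3 for |A| ≥ 2, with |A| = 7 giving ≥ 11.)

|A +̂ A| = 18


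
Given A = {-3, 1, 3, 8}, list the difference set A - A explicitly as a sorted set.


A - A = {a - a' : a, a' ∈ A}.
Compute a - a' for each ordered pair (a, a'):
a = -3: -3--3=0, -3-1=-4, -3-3=-6, -3-8=-11
a = 1: 1--3=4, 1-1=0, 1-3=-2, 1-8=-7
a = 3: 3--3=6, 3-1=2, 3-3=0, 3-8=-5
a = 8: 8--3=11, 8-1=7, 8-3=5, 8-8=0
Collecting distinct values (and noting 0 appears from a-a):
A - A = {-11, -7, -6, -5, -4, -2, 0, 2, 4, 5, 6, 7, 11}
|A - A| = 13

A - A = {-11, -7, -6, -5, -4, -2, 0, 2, 4, 5, 6, 7, 11}


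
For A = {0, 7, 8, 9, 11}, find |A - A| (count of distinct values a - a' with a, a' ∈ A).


A - A = {a - a' : a, a' ∈ A}; |A| = 5.
Bounds: 2|A|-1 ≤ |A - A| ≤ |A|² - |A| + 1, i.e. 9 ≤ |A - A| ≤ 21.
Note: 0 ∈ A - A always (from a - a). The set is symmetric: if d ∈ A - A then -d ∈ A - A.
Enumerate nonzero differences d = a - a' with a > a' (then include -d):
Positive differences: {1, 2, 3, 4, 7, 8, 9, 11}
Full difference set: {0} ∪ (positive diffs) ∪ (negative diffs).
|A - A| = 1 + 2·8 = 17 (matches direct enumeration: 17).

|A - A| = 17


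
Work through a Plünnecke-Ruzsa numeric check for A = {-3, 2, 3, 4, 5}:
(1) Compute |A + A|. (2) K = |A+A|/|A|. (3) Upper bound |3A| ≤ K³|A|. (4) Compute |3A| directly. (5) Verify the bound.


|A| = 5.
Step 1: Compute A + A by enumerating all 25 pairs.
A + A = {-6, -1, 0, 1, 2, 4, 5, 6, 7, 8, 9, 10}, so |A + A| = 12.
Step 2: Doubling constant K = |A + A|/|A| = 12/5 = 12/5 ≈ 2.4000.
Step 3: Plünnecke-Ruzsa gives |3A| ≤ K³·|A| = (2.4000)³ · 5 ≈ 69.1200.
Step 4: Compute 3A = A + A + A directly by enumerating all triples (a,b,c) ∈ A³; |3A| = 20.
Step 5: Check 20 ≤ 69.1200? Yes ✓.

K = 12/5, Plünnecke-Ruzsa bound K³|A| ≈ 69.1200, |3A| = 20, inequality holds.


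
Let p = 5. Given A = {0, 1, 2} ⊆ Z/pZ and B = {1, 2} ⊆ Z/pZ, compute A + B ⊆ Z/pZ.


Work in Z/5Z: reduce every sum a + b modulo 5.
Enumerate all 6 pairs:
a = 0: 0+1=1, 0+2=2
a = 1: 1+1=2, 1+2=3
a = 2: 2+1=3, 2+2=4
Distinct residues collected: {1, 2, 3, 4}
|A + B| = 4 (out of 5 total residues).

A + B = {1, 2, 3, 4}


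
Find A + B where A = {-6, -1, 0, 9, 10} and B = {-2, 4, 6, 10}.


A + B = {a + b : a ∈ A, b ∈ B}.
Enumerate all |A|·|B| = 5·4 = 20 pairs (a, b) and collect distinct sums.
a = -6: -6+-2=-8, -6+4=-2, -6+6=0, -6+10=4
a = -1: -1+-2=-3, -1+4=3, -1+6=5, -1+10=9
a = 0: 0+-2=-2, 0+4=4, 0+6=6, 0+10=10
a = 9: 9+-2=7, 9+4=13, 9+6=15, 9+10=19
a = 10: 10+-2=8, 10+4=14, 10+6=16, 10+10=20
Collecting distinct sums: A + B = {-8, -3, -2, 0, 3, 4, 5, 6, 7, 8, 9, 10, 13, 14, 15, 16, 19, 20}
|A + B| = 18

A + B = {-8, -3, -2, 0, 3, 4, 5, 6, 7, 8, 9, 10, 13, 14, 15, 16, 19, 20}


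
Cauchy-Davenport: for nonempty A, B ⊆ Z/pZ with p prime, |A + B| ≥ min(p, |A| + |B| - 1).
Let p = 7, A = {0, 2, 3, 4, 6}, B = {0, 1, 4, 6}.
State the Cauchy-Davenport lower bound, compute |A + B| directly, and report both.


Cauchy-Davenport: |A + B| ≥ min(p, |A| + |B| - 1) for A, B nonempty in Z/pZ.
|A| = 5, |B| = 4, p = 7.
CD lower bound = min(7, 5 + 4 - 1) = min(7, 8) = 7.
Compute A + B mod 7 directly:
a = 0: 0+0=0, 0+1=1, 0+4=4, 0+6=6
a = 2: 2+0=2, 2+1=3, 2+4=6, 2+6=1
a = 3: 3+0=3, 3+1=4, 3+4=0, 3+6=2
a = 4: 4+0=4, 4+1=5, 4+4=1, 4+6=3
a = 6: 6+0=6, 6+1=0, 6+4=3, 6+6=5
A + B = {0, 1, 2, 3, 4, 5, 6}, so |A + B| = 7.
Verify: 7 ≥ 7? Yes ✓.

CD lower bound = 7, actual |A + B| = 7.


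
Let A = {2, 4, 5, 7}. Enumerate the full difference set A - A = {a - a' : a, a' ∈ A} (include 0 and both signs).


A - A = {a - a' : a, a' ∈ A}.
Compute a - a' for each ordered pair (a, a'):
a = 2: 2-2=0, 2-4=-2, 2-5=-3, 2-7=-5
a = 4: 4-2=2, 4-4=0, 4-5=-1, 4-7=-3
a = 5: 5-2=3, 5-4=1, 5-5=0, 5-7=-2
a = 7: 7-2=5, 7-4=3, 7-5=2, 7-7=0
Collecting distinct values (and noting 0 appears from a-a):
A - A = {-5, -3, -2, -1, 0, 1, 2, 3, 5}
|A - A| = 9

A - A = {-5, -3, -2, -1, 0, 1, 2, 3, 5}


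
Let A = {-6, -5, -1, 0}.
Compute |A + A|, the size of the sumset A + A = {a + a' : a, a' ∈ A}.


A + A = {a + a' : a, a' ∈ A}; |A| = 4.
General bounds: 2|A| - 1 ≤ |A + A| ≤ |A|(|A|+1)/2, i.e. 7 ≤ |A + A| ≤ 10.
Lower bound 2|A|-1 is attained iff A is an arithmetic progression.
Enumerate sums a + a' for a ≤ a' (symmetric, so this suffices):
a = -6: -6+-6=-12, -6+-5=-11, -6+-1=-7, -6+0=-6
a = -5: -5+-5=-10, -5+-1=-6, -5+0=-5
a = -1: -1+-1=-2, -1+0=-1
a = 0: 0+0=0
Distinct sums: {-12, -11, -10, -7, -6, -5, -2, -1, 0}
|A + A| = 9

|A + A| = 9


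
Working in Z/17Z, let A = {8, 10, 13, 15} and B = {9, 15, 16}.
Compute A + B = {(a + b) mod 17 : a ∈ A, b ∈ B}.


Work in Z/17Z: reduce every sum a + b modulo 17.
Enumerate all 12 pairs:
a = 8: 8+9=0, 8+15=6, 8+16=7
a = 10: 10+9=2, 10+15=8, 10+16=9
a = 13: 13+9=5, 13+15=11, 13+16=12
a = 15: 15+9=7, 15+15=13, 15+16=14
Distinct residues collected: {0, 2, 5, 6, 7, 8, 9, 11, 12, 13, 14}
|A + B| = 11 (out of 17 total residues).

A + B = {0, 2, 5, 6, 7, 8, 9, 11, 12, 13, 14}


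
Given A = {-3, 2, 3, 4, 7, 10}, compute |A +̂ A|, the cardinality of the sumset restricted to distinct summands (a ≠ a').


Restricted sumset: A +̂ A = {a + a' : a ∈ A, a' ∈ A, a ≠ a'}.
Equivalently, take A + A and drop any sum 2a that is achievable ONLY as a + a for a ∈ A (i.e. sums representable only with equal summands).
Enumerate pairs (a, a') with a < a' (symmetric, so each unordered pair gives one sum; this covers all a ≠ a'):
  -3 + 2 = -1
  -3 + 3 = 0
  -3 + 4 = 1
  -3 + 7 = 4
  -3 + 10 = 7
  2 + 3 = 5
  2 + 4 = 6
  2 + 7 = 9
  2 + 10 = 12
  3 + 4 = 7
  3 + 7 = 10
  3 + 10 = 13
  4 + 7 = 11
  4 + 10 = 14
  7 + 10 = 17
Collected distinct sums: {-1, 0, 1, 4, 5, 6, 7, 9, 10, 11, 12, 13, 14, 17}
|A +̂ A| = 14
(Reference bound: |A +̂ A| ≥ 2|A| - 3 for |A| ≥ 2, with |A| = 6 giving ≥ 9.)

|A +̂ A| = 14


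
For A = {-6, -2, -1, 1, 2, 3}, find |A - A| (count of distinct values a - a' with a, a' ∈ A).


A - A = {a - a' : a, a' ∈ A}; |A| = 6.
Bounds: 2|A|-1 ≤ |A - A| ≤ |A|² - |A| + 1, i.e. 11 ≤ |A - A| ≤ 31.
Note: 0 ∈ A - A always (from a - a). The set is symmetric: if d ∈ A - A then -d ∈ A - A.
Enumerate nonzero differences d = a - a' with a > a' (then include -d):
Positive differences: {1, 2, 3, 4, 5, 7, 8, 9}
Full difference set: {0} ∪ (positive diffs) ∪ (negative diffs).
|A - A| = 1 + 2·8 = 17 (matches direct enumeration: 17).

|A - A| = 17


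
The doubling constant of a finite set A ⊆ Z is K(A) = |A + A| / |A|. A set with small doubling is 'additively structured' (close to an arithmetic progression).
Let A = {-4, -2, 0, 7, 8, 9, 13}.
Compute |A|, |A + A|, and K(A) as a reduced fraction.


|A| = 7.
Compute A + A by enumerating all 49 pairs.
A + A = {-8, -6, -4, -2, 0, 3, 4, 5, 6, 7, 8, 9, 11, 13, 14, 15, 16, 17, 18, 20, 21, 22, 26}, so |A + A| = 23.
K = |A + A| / |A| = 23/7 (already in lowest terms) ≈ 3.2857.
Reference: AP of size 7 gives K = 13/7 ≈ 1.8571; a fully generic set of size 7 gives K ≈ 4.0000.

|A| = 7, |A + A| = 23, K = 23/7.


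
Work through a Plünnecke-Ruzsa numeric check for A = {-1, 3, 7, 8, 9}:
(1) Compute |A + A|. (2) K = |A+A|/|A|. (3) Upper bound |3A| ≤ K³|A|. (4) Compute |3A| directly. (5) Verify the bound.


|A| = 5.
Step 1: Compute A + A by enumerating all 25 pairs.
A + A = {-2, 2, 6, 7, 8, 10, 11, 12, 14, 15, 16, 17, 18}, so |A + A| = 13.
Step 2: Doubling constant K = |A + A|/|A| = 13/5 = 13/5 ≈ 2.6000.
Step 3: Plünnecke-Ruzsa gives |3A| ≤ K³·|A| = (2.6000)³ · 5 ≈ 87.8800.
Step 4: Compute 3A = A + A + A directly by enumerating all triples (a,b,c) ∈ A³; |3A| = 23.
Step 5: Check 23 ≤ 87.8800? Yes ✓.

K = 13/5, Plünnecke-Ruzsa bound K³|A| ≈ 87.8800, |3A| = 23, inequality holds.


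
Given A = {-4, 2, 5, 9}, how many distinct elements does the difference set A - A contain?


A - A = {a - a' : a, a' ∈ A}; |A| = 4.
Bounds: 2|A|-1 ≤ |A - A| ≤ |A|² - |A| + 1, i.e. 7 ≤ |A - A| ≤ 13.
Note: 0 ∈ A - A always (from a - a). The set is symmetric: if d ∈ A - A then -d ∈ A - A.
Enumerate nonzero differences d = a - a' with a > a' (then include -d):
Positive differences: {3, 4, 6, 7, 9, 13}
Full difference set: {0} ∪ (positive diffs) ∪ (negative diffs).
|A - A| = 1 + 2·6 = 13 (matches direct enumeration: 13).

|A - A| = 13


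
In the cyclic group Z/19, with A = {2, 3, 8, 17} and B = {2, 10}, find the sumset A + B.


Work in Z/19Z: reduce every sum a + b modulo 19.
Enumerate all 8 pairs:
a = 2: 2+2=4, 2+10=12
a = 3: 3+2=5, 3+10=13
a = 8: 8+2=10, 8+10=18
a = 17: 17+2=0, 17+10=8
Distinct residues collected: {0, 4, 5, 8, 10, 12, 13, 18}
|A + B| = 8 (out of 19 total residues).

A + B = {0, 4, 5, 8, 10, 12, 13, 18}


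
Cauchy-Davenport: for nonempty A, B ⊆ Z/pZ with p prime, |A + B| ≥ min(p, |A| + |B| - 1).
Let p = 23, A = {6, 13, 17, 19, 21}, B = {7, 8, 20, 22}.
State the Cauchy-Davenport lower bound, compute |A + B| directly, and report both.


Cauchy-Davenport: |A + B| ≥ min(p, |A| + |B| - 1) for A, B nonempty in Z/pZ.
|A| = 5, |B| = 4, p = 23.
CD lower bound = min(23, 5 + 4 - 1) = min(23, 8) = 8.
Compute A + B mod 23 directly:
a = 6: 6+7=13, 6+8=14, 6+20=3, 6+22=5
a = 13: 13+7=20, 13+8=21, 13+20=10, 13+22=12
a = 17: 17+7=1, 17+8=2, 17+20=14, 17+22=16
a = 19: 19+7=3, 19+8=4, 19+20=16, 19+22=18
a = 21: 21+7=5, 21+8=6, 21+20=18, 21+22=20
A + B = {1, 2, 3, 4, 5, 6, 10, 12, 13, 14, 16, 18, 20, 21}, so |A + B| = 14.
Verify: 14 ≥ 8? Yes ✓.

CD lower bound = 8, actual |A + B| = 14.


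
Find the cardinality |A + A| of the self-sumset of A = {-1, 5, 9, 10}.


A + A = {a + a' : a, a' ∈ A}; |A| = 4.
General bounds: 2|A| - 1 ≤ |A + A| ≤ |A|(|A|+1)/2, i.e. 7 ≤ |A + A| ≤ 10.
Lower bound 2|A|-1 is attained iff A is an arithmetic progression.
Enumerate sums a + a' for a ≤ a' (symmetric, so this suffices):
a = -1: -1+-1=-2, -1+5=4, -1+9=8, -1+10=9
a = 5: 5+5=10, 5+9=14, 5+10=15
a = 9: 9+9=18, 9+10=19
a = 10: 10+10=20
Distinct sums: {-2, 4, 8, 9, 10, 14, 15, 18, 19, 20}
|A + A| = 10

|A + A| = 10


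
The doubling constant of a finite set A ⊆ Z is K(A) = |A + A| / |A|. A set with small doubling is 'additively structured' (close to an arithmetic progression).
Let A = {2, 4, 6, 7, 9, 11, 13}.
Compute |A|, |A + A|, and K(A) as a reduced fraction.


|A| = 7.
Compute A + A by enumerating all 49 pairs.
A + A = {4, 6, 8, 9, 10, 11, 12, 13, 14, 15, 16, 17, 18, 19, 20, 22, 24, 26}, so |A + A| = 18.
K = |A + A| / |A| = 18/7 (already in lowest terms) ≈ 2.5714.
Reference: AP of size 7 gives K = 13/7 ≈ 1.8571; a fully generic set of size 7 gives K ≈ 4.0000.

|A| = 7, |A + A| = 18, K = 18/7.


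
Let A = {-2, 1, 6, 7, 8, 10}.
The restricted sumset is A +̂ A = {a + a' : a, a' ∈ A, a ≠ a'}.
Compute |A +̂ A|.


Restricted sumset: A +̂ A = {a + a' : a ∈ A, a' ∈ A, a ≠ a'}.
Equivalently, take A + A and drop any sum 2a that is achievable ONLY as a + a for a ∈ A (i.e. sums representable only with equal summands).
Enumerate pairs (a, a') with a < a' (symmetric, so each unordered pair gives one sum; this covers all a ≠ a'):
  -2 + 1 = -1
  -2 + 6 = 4
  -2 + 7 = 5
  -2 + 8 = 6
  -2 + 10 = 8
  1 + 6 = 7
  1 + 7 = 8
  1 + 8 = 9
  1 + 10 = 11
  6 + 7 = 13
  6 + 8 = 14
  6 + 10 = 16
  7 + 8 = 15
  7 + 10 = 17
  8 + 10 = 18
Collected distinct sums: {-1, 4, 5, 6, 7, 8, 9, 11, 13, 14, 15, 16, 17, 18}
|A +̂ A| = 14
(Reference bound: |A +̂ A| ≥ 2|A| - 3 for |A| ≥ 2, with |A| = 6 giving ≥ 9.)

|A +̂ A| = 14


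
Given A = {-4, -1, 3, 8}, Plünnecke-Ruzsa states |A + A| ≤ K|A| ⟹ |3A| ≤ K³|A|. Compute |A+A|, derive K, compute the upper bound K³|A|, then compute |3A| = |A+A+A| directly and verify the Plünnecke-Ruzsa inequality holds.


|A| = 4.
Step 1: Compute A + A by enumerating all 16 pairs.
A + A = {-8, -5, -2, -1, 2, 4, 6, 7, 11, 16}, so |A + A| = 10.
Step 2: Doubling constant K = |A + A|/|A| = 10/4 = 10/4 ≈ 2.5000.
Step 3: Plünnecke-Ruzsa gives |3A| ≤ K³·|A| = (2.5000)³ · 4 ≈ 62.5000.
Step 4: Compute 3A = A + A + A directly by enumerating all triples (a,b,c) ∈ A³; |3A| = 20.
Step 5: Check 20 ≤ 62.5000? Yes ✓.

K = 10/4, Plünnecke-Ruzsa bound K³|A| ≈ 62.5000, |3A| = 20, inequality holds.


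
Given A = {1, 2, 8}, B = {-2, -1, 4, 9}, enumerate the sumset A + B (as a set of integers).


A + B = {a + b : a ∈ A, b ∈ B}.
Enumerate all |A|·|B| = 3·4 = 12 pairs (a, b) and collect distinct sums.
a = 1: 1+-2=-1, 1+-1=0, 1+4=5, 1+9=10
a = 2: 2+-2=0, 2+-1=1, 2+4=6, 2+9=11
a = 8: 8+-2=6, 8+-1=7, 8+4=12, 8+9=17
Collecting distinct sums: A + B = {-1, 0, 1, 5, 6, 7, 10, 11, 12, 17}
|A + B| = 10

A + B = {-1, 0, 1, 5, 6, 7, 10, 11, 12, 17}


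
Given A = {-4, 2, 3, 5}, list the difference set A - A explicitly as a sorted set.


A - A = {a - a' : a, a' ∈ A}.
Compute a - a' for each ordered pair (a, a'):
a = -4: -4--4=0, -4-2=-6, -4-3=-7, -4-5=-9
a = 2: 2--4=6, 2-2=0, 2-3=-1, 2-5=-3
a = 3: 3--4=7, 3-2=1, 3-3=0, 3-5=-2
a = 5: 5--4=9, 5-2=3, 5-3=2, 5-5=0
Collecting distinct values (and noting 0 appears from a-a):
A - A = {-9, -7, -6, -3, -2, -1, 0, 1, 2, 3, 6, 7, 9}
|A - A| = 13

A - A = {-9, -7, -6, -3, -2, -1, 0, 1, 2, 3, 6, 7, 9}


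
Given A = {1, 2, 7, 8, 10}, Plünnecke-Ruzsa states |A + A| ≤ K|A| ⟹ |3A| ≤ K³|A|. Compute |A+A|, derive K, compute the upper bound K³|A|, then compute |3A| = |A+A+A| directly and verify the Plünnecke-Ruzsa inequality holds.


|A| = 5.
Step 1: Compute A + A by enumerating all 25 pairs.
A + A = {2, 3, 4, 8, 9, 10, 11, 12, 14, 15, 16, 17, 18, 20}, so |A + A| = 14.
Step 2: Doubling constant K = |A + A|/|A| = 14/5 = 14/5 ≈ 2.8000.
Step 3: Plünnecke-Ruzsa gives |3A| ≤ K³·|A| = (2.8000)³ · 5 ≈ 109.7600.
Step 4: Compute 3A = A + A + A directly by enumerating all triples (a,b,c) ∈ A³; |3A| = 25.
Step 5: Check 25 ≤ 109.7600? Yes ✓.

K = 14/5, Plünnecke-Ruzsa bound K³|A| ≈ 109.7600, |3A| = 25, inequality holds.


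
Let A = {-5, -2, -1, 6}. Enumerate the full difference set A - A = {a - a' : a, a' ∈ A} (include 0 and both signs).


A - A = {a - a' : a, a' ∈ A}.
Compute a - a' for each ordered pair (a, a'):
a = -5: -5--5=0, -5--2=-3, -5--1=-4, -5-6=-11
a = -2: -2--5=3, -2--2=0, -2--1=-1, -2-6=-8
a = -1: -1--5=4, -1--2=1, -1--1=0, -1-6=-7
a = 6: 6--5=11, 6--2=8, 6--1=7, 6-6=0
Collecting distinct values (and noting 0 appears from a-a):
A - A = {-11, -8, -7, -4, -3, -1, 0, 1, 3, 4, 7, 8, 11}
|A - A| = 13

A - A = {-11, -8, -7, -4, -3, -1, 0, 1, 3, 4, 7, 8, 11}


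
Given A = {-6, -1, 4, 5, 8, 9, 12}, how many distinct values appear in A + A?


A + A = {a + a' : a, a' ∈ A}; |A| = 7.
General bounds: 2|A| - 1 ≤ |A + A| ≤ |A|(|A|+1)/2, i.e. 13 ≤ |A + A| ≤ 28.
Lower bound 2|A|-1 is attained iff A is an arithmetic progression.
Enumerate sums a + a' for a ≤ a' (symmetric, so this suffices):
a = -6: -6+-6=-12, -6+-1=-7, -6+4=-2, -6+5=-1, -6+8=2, -6+9=3, -6+12=6
a = -1: -1+-1=-2, -1+4=3, -1+5=4, -1+8=7, -1+9=8, -1+12=11
a = 4: 4+4=8, 4+5=9, 4+8=12, 4+9=13, 4+12=16
a = 5: 5+5=10, 5+8=13, 5+9=14, 5+12=17
a = 8: 8+8=16, 8+9=17, 8+12=20
a = 9: 9+9=18, 9+12=21
a = 12: 12+12=24
Distinct sums: {-12, -7, -2, -1, 2, 3, 4, 6, 7, 8, 9, 10, 11, 12, 13, 14, 16, 17, 18, 20, 21, 24}
|A + A| = 22

|A + A| = 22


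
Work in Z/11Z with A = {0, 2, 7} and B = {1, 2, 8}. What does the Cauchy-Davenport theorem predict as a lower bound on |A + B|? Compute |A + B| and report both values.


Cauchy-Davenport: |A + B| ≥ min(p, |A| + |B| - 1) for A, B nonempty in Z/pZ.
|A| = 3, |B| = 3, p = 11.
CD lower bound = min(11, 3 + 3 - 1) = min(11, 5) = 5.
Compute A + B mod 11 directly:
a = 0: 0+1=1, 0+2=2, 0+8=8
a = 2: 2+1=3, 2+2=4, 2+8=10
a = 7: 7+1=8, 7+2=9, 7+8=4
A + B = {1, 2, 3, 4, 8, 9, 10}, so |A + B| = 7.
Verify: 7 ≥ 5? Yes ✓.

CD lower bound = 5, actual |A + B| = 7.
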